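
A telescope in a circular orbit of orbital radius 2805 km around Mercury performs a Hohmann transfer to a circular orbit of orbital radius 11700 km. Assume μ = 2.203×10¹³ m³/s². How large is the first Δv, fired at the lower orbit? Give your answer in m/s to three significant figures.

Δv ≈ 757 m/s

r₁ = 2805 km = 2.805×10⁶ m.
r₂ = 11700 km = 1.170×10⁷ m.
Transfer ellipse a_t = (r₁ + r₂)/2 = 7.252×10⁶ m.
At r₁: circular v_c1 = √(μ/r₁) = 2802 m/s; transfer-periherm v_p = √[μ(2/r₁ − 1/a_t)] = 3560 m/s.
Δv₁ = v_p − v_c1 = 757.0 m/s.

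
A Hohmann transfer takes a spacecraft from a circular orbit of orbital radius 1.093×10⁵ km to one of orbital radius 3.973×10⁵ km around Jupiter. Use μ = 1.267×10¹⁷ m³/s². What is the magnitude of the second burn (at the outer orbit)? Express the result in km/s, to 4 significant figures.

r₁ = 1.093×10⁵ km = 1.093×10⁸ m.
r₂ = 3.973×10⁵ km = 3.973×10⁸ m.
Transfer ellipse a_t = (r₁ + r₂)/2 = 2.533×10⁸ m.
At r₁: circular v_c1 = √(μ/r₁) = 34050 m/s; transfer-perijove v_p = √[μ(2/r₁ − 1/a_t)] = 42640 m/s.
At r₂: circular v_c2 = √(μ/r₂) = 17860 m/s; transfer-apojove v_a = √[μ(2/r₂ − 1/a_t)] = 11730 m/s.
Δv₂ = v_c2 − v_a = 6127 m/s.
= 6.127 km/s.

Δv ≈ 6.127 km/s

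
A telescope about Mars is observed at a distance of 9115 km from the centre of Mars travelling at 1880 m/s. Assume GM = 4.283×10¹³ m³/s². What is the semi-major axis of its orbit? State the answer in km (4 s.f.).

r = 9.115×10⁶ m.
Specific orbital energy ε = v²/2 − μ/r = (1880)²/2 − 4.283×10¹³/9.115×10⁶ = -2.932×10⁶ J/kg.
Since ε = −μ/(2a), a = −μ/(2ε) = 7.305×10⁶ m = 7304.8 km.

a ≈ 7305 km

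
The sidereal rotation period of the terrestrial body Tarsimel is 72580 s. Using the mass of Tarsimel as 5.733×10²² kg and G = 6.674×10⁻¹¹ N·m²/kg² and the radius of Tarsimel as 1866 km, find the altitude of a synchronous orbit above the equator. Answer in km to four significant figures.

μ = GM = 6.674×10⁻¹¹ × 5.733×10²² = 3.826×10¹² m³/s².
A synchronous orbit has period T, so by Kepler's third law a = (μT²/4π²)^(1/3).
μT²/4π² = 3.826×10¹² × (7.258×10⁴)² / 39.48 = 5.106×10²⁰ m³.
a = 7.992×10⁶ m = 7992.5 km.
Altitude h = a − R = 7992.5 − 1866 = 6126.5 km.

h_sync ≈ 6126 km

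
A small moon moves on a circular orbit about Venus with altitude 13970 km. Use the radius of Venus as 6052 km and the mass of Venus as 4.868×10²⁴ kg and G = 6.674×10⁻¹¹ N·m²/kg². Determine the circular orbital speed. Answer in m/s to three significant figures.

v ≈ 4030 m/s

μ = GM = 6.674×10⁻¹¹ × 4.868×10²⁴ = 3.249×10¹⁴ m³/s².
r = 6052 + 13970 = 20022 km = 2.0022×10⁷ m.
For a circular orbit v = √(μ/r) = √(3.249×10¹⁴ / 2.002×10⁷) = √(1.623×10⁷) = 4028 m/s.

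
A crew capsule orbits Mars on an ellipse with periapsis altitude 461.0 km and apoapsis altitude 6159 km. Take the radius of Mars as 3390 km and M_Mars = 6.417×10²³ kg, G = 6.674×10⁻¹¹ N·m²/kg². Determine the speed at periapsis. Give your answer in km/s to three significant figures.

μ = GM = 6.674×10⁻¹¹ × 6.417×10²³ = 4.283×10¹³ m³/s².
r_p = 3390 + 461.0 = 3851.0 km = 3.8510×10⁶ m.
r_a = 3390 + 6159 = 9549.0 km = 9.5490×10⁶ m.
Semi-major axis a = (r_p + r_a)/2 = 6700.0 km = 6.700×10⁶ m.
Vis-viva: v² = μ(2/r − 1/a) = 4.283×10¹³ × (5.193×10⁻⁷ − 1.493×10⁻⁷) = 1.585×10⁷ m²/s².
v = 3981 m/s = 3.981 km/s.

v ≈ 3.98 km/s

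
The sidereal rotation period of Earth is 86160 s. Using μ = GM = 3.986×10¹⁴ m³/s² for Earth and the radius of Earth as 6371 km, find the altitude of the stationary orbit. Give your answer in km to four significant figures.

h_sync ≈ 35790 km

A synchronous orbit has period T, so by Kepler's third law a = (μT²/4π²)^(1/3).
μT²/4π² = 3.986×10¹⁴ × (8.616×10⁴)² / 39.48 = 7.495×10²² m³.
a = 4.216×10⁷ m = 42163 km.
Altitude h = a − R = 42163 − 6371 = 35792 km.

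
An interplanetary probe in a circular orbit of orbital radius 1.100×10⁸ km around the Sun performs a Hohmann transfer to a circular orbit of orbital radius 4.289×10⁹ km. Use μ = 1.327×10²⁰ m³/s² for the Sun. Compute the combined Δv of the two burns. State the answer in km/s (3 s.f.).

Δv_total ≈ 18.1 km/s

r₁ = 1.100×10⁸ km = 1.100×10¹¹ m.
r₂ = 4.289×10⁹ km = 4.289×10¹² m.
Transfer ellipse a_t = (r₁ + r₂)/2 = 2.200×10¹² m.
At r₁: circular v_c1 = √(μ/r₁) = 34730 m/s; transfer-perihelion v_p = √[μ(2/r₁ − 1/a_t)] = 48500 m/s.
Δv₁ = v_p − v_c1 = 13770 m/s.
At r₂: circular v_c2 = √(μ/r₂) = 5562 m/s; transfer-aphelion v_a = √[μ(2/r₂ − 1/a_t)] = 1244 m/s.
Δv₂ = v_c2 − v_a = 4318 m/s.
Total Δv = Δv₁ + Δv₂ = 18090 m/s = 18.09 km/s.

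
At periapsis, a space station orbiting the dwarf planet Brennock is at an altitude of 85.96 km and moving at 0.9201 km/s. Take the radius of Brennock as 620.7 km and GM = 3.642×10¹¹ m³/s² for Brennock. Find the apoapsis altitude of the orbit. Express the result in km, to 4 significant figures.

apoapsis altitude ≈ 2627 km

r_p = 620.7 + 85.96 = 706.66 km = 7.067×10⁵ m.
Specific energy ε = v²/2 − μ/r = -9.209×10⁴ J/kg, so a = −μ/(2ε) = 1.977×10⁶ m.
The apsides satisfy r_p + r_a = 2a, so the apoapsis radius is 2a − r_p = 3.248×10⁶ m = 3248.2 km.
Apoapsis altitude = 3248.2 − 620.7 = 2627.5 km.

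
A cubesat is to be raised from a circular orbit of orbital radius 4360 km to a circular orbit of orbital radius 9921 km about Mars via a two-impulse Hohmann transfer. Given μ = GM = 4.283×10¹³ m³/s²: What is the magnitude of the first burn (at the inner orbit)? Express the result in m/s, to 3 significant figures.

Δv ≈ 560 m/s

r₁ = 4360 km = 4.360×10⁶ m.
r₂ = 9921 km = 9.921×10⁶ m.
Transfer ellipse a_t = (r₁ + r₂)/2 = 7.140×10⁶ m.
At r₁: circular v_c1 = √(μ/r₁) = 3134 m/s; transfer-periapsis v_p = √[μ(2/r₁ − 1/a_t)] = 3694 m/s.
Δv₁ = v_p − v_c1 = 560.2 m/s.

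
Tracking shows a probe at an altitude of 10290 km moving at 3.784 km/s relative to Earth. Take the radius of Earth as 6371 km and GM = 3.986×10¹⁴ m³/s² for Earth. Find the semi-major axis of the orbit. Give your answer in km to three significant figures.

r = 6371 + 10290 = 16661 km = 1.666×10⁷ m.
Specific orbital energy ε = v²/2 − μ/r = (3784)²/2 − 3.986×10¹⁴/1.666×10⁷ = -1.676×10⁷ J/kg.
Since ε = −μ/(2a), a = −μ/(2ε) = 1.189×10⁷ m = 11888 km.

a ≈ 11900 km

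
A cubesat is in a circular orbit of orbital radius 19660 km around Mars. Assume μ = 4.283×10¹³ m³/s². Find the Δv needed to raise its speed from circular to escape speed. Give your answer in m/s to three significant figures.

r = 19660 km = 1.966×10⁷ m.
Circular speed v_c = √(μ/r) = 1476 m/s.
Escape speed v_esc = √(2μ/r) = √2 × v_c = 2087 m/s.
Δv = v_esc − v_c = 611.4 m/s.

Δv ≈ 611 m/s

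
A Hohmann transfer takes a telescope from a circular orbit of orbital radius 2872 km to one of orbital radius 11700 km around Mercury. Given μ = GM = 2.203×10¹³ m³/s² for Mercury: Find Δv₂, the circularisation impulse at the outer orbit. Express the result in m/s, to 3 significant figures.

Δv ≈ 511 m/s

r₁ = 2872 km = 2.872×10⁶ m.
r₂ = 11700 km = 1.170×10⁷ m.
Transfer ellipse a_t = (r₁ + r₂)/2 = 7.286×10⁶ m.
At r₁: circular v_c1 = √(μ/r₁) = 2770 m/s; transfer-periherm v_p = √[μ(2/r₁ − 1/a_t)] = 3510 m/s.
At r₂: circular v_c2 = √(μ/r₂) = 1372 m/s; transfer-apoherm v_a = √[μ(2/r₂ − 1/a_t)] = 861.5 m/s.
Δv₂ = v_c2 − v_a = 510.7 m/s.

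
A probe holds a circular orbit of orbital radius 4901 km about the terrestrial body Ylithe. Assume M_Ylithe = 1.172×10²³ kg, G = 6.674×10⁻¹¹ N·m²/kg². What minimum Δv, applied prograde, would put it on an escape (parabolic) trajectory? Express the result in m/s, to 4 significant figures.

μ = GM = 6.674×10⁻¹¹ × 1.172×10²³ = 7.822×10¹² m³/s².
r = 4901 km = 4.901×10⁶ m.
Circular speed v_c = √(μ/r) = 1263 m/s.
Escape speed v_esc = √(2μ/r) = √2 × v_c = 1787 m/s.
Δv = v_esc − v_c = 523.3 m/s.

Δv ≈ 523.3 m/s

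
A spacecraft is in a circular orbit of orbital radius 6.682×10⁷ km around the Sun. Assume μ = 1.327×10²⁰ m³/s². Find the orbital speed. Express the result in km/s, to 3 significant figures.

v ≈ 44.6 km/s

r = 6.682×10⁷ km = 6.682×10¹⁰ m.
For a circular orbit v = √(μ/r) = √(1.327×10²⁰ / 6.682×10¹⁰) = √(1.986×10⁹) = 44560 m/s.
That is 44.56 km/s.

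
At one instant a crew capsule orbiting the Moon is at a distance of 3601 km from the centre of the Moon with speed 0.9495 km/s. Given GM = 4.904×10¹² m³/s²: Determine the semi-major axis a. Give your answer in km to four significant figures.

a ≈ 2691 km

r = 3.601×10⁶ m.
Specific orbital energy ε = v²/2 − μ/r = (949.5)²/2 − 4.904×10¹²/3.601×10⁶ = -9.111×10⁵ J/kg.
Since ε = −μ/(2a), a = −μ/(2ε) = 2.691×10⁶ m = 2691.3 km.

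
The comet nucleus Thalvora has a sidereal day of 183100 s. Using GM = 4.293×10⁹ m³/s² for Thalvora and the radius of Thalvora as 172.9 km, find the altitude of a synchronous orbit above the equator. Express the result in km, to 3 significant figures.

A synchronous orbit has period T, so by Kepler's third law a = (μT²/4π²)^(1/3).
μT²/4π² = 4.293×10⁹ × (1.831×10⁵)² / 39.48 = 3.646×10¹⁸ m³.
a = 1.539×10⁶ m = 1539.1 km.
Altitude h = a − R = 1539.1 − 172.9 = 1366.2 km.

h_sync ≈ 1370 km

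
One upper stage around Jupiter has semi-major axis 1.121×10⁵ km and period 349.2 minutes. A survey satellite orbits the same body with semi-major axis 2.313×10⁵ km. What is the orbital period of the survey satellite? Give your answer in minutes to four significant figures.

Kepler's third law: T² ∝ a³, so T₂ = T₁ (a₂/a₁)^(3/2).
a₂/a₁ = 2.063, (a₂/a₁)^(3/2) = 2.964.
T₂ = 349.2 × 2.964 = 1035 minutes.

T₂ ≈ 1035 minutes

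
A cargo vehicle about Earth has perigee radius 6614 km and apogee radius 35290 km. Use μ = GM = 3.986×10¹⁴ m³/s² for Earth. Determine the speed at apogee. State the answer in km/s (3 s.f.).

Semi-major axis a = (r_p + r_a)/2 = 20952 km = 2.095×10⁷ m.
Vis-viva: v² = μ(2/r − 1/a) = 3.986×10¹⁴ × (5.667×10⁻⁸ − 4.773×10⁻⁸) = 3.566×10⁶ m²/s².
v = 1888 m/s = 1.888 km/s.

v ≈ 1.89 km/s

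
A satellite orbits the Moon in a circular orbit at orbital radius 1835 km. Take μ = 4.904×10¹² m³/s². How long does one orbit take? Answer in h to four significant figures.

T ≈ 1.959 h

r = 1835 km = 1.835×10⁶ m.
Kepler's third law: T = 2π√(r³/μ) = 2π√((1.835×10⁶)³ / 4.904×10¹²).
r³/μ = 1.260×10⁶ s², so T = 2π × 1.122×10³ = 7.053×10³ s.
Converting: 7.053×10³ s ÷ 3600 = 1.959 h.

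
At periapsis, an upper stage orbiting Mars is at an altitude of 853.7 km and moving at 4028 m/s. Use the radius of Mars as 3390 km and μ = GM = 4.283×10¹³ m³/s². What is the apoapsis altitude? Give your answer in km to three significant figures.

r_p = 3390 + 853.7 = 4243.7 km = 4.244×10⁶ m.
Specific energy ε = v²/2 − μ/r = -1.980×10⁶ J/kg, so a = −μ/(2ε) = 1.081×10⁷ m.
The apsides satisfy r_p + r_a = 2a, so the apoapsis radius is 2a − r_p = 1.739×10⁷ m = 17385 km.
Apoapsis altitude = 17385 − 3390 = 13995 km.

apoapsis altitude ≈ 14000 km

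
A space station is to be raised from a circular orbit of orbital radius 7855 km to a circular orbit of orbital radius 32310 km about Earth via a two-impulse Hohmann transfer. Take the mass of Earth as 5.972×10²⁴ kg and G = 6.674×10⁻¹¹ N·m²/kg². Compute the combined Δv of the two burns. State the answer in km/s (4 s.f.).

μ = GM = 6.674×10⁻¹¹ × 5.972×10²⁴ = 3.986×10¹⁴ m³/s².
r₁ = 7855 km = 7.855×10⁶ m.
r₂ = 32310 km = 3.231×10⁷ m.
Transfer ellipse a_t = (r₁ + r₂)/2 = 2.008×10⁷ m.
At r₁: circular v_c1 = √(μ/r₁) = 7123 m/s; transfer-perigee v_p = √[μ(2/r₁ − 1/a_t)] = 9035 m/s.
Δv₁ = v_p − v_c1 = 1912 m/s.
At r₂: circular v_c2 = √(μ/r₂) = 3512 m/s; transfer-apogee v_a = √[μ(2/r₂ − 1/a_t)] = 2197 m/s.
Δv₂ = v_c2 − v_a = 1316 m/s.
Total Δv = Δv₁ + Δv₂ = 3228 m/s = 3.228 km/s.

Δv_total ≈ 3.228 km/s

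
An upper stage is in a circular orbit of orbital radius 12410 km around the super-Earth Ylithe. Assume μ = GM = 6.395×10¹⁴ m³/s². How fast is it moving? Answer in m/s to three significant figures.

v ≈ 7180 m/s

r = 12410 km = 1.241×10⁷ m.
For a circular orbit v = √(μ/r) = √(6.395×10¹⁴ / 1.241×10⁷) = √(5.153×10⁷) = 7179 m/s.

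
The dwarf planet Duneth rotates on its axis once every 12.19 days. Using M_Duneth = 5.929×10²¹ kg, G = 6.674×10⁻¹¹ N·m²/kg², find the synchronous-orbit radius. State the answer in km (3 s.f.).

μ = GM = 6.674×10⁻¹¹ × 5.929×10²¹ = 3.957×10¹¹ m³/s².
T = 12.19 days = 1.053×10⁶ s.
A synchronous orbit has period T, so by Kepler's third law a = (μT²/4π²)^(1/3).
μT²/4π² = 3.957×10¹¹ × (1.053×10⁶)² / 39.48 = 1.112×10²² m³.
a = 2.232×10⁷ m = 22319 km.

r_sync ≈ 22300 km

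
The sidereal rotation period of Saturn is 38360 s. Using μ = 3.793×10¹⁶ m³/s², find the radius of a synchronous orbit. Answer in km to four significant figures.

r_sync ≈ 1.122×10⁵ km

A synchronous orbit has period T, so by Kepler's third law a = (μT²/4π²)^(1/3).
μT²/4π² = 3.793×10¹⁶ × (3.836×10⁴)² / 39.48 = 1.414×10²⁴ m³.
a = 1.122×10⁸ m = 1.1223×10⁵ km.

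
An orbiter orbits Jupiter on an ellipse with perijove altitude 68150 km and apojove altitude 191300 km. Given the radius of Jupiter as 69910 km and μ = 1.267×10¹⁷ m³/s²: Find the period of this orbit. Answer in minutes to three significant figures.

r_p = 69910 + 68150 = 138060 km = 1.3806×10⁸ m.
r_a = 69910 + 191300 = 261210 km = 2.6121×10⁸ m.
Semi-major axis a = (r_p + r_a)/2 = (1.3806×10⁵ + 2.6121×10⁵)/2 = 1.9964×10⁵ km = 1.996×10⁸ m.
By Kepler's third law T = 2π√(a³/μ) = 2π × 7.924×10³ = 4.979×10⁴ s.
= 829.8 minutes.

T ≈ 830 minutes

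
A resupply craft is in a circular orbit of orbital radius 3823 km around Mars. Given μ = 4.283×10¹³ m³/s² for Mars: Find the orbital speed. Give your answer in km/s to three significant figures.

v ≈ 3.35 km/s

r = 3823 km = 3.823×10⁶ m.
For a circular orbit v = √(μ/r) = √(4.283×10¹³ / 3.823×10⁶) = √(1.120×10⁷) = 3347 m/s.
That is 3.347 km/s.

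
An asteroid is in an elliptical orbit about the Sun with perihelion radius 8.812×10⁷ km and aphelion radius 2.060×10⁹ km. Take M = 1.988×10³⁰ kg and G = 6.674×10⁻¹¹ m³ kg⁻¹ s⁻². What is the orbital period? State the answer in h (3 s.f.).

μ = GM = 6.674×10⁻¹¹ × 1.988×10³⁰ = 1.327×10²⁰ m³/s².
Semi-major axis a = (r_p + r_a)/2 = (8.8120×10⁷ + 2.0600×10⁹)/2 = 1.0741×10⁹ km = 1.074×10¹² m.
By Kepler's third law T = 2π√(a³/μ) = 2π × 9.664×10⁷ = 6.072×10⁸ s.
= 1.687×10⁵ h.

T ≈ 169000 h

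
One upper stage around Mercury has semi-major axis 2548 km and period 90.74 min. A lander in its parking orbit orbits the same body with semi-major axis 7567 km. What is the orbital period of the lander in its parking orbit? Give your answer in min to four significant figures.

Kepler's third law: T² ∝ a³, so T₂ = T₁ (a₂/a₁)^(3/2).
a₂/a₁ = 2.970, (a₂/a₁)^(3/2) = 5.118.
T₂ = 90.74 × 5.118 = 464.4 min.

T₂ ≈ 464.4 min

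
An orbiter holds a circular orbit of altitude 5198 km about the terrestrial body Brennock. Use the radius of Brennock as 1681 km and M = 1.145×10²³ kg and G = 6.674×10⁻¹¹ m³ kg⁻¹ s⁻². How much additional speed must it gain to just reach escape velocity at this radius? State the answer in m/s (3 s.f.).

μ = GM = 6.674×10⁻¹¹ × 1.145×10²³ = 7.642×10¹² m³/s².
r = 1681 + 5198 = 6879.0 km = 6.8790×10⁶ m.
Circular speed v_c = √(μ/r) = 1054 m/s.
Escape speed v_esc = √(2μ/r) = √2 × v_c = 1491 m/s.
Δv = v_esc − v_c = 436.6 m/s.

Δv ≈ 437 m/s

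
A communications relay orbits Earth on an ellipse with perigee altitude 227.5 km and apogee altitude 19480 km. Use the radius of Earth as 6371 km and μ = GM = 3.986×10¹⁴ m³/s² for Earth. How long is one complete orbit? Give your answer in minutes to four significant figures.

T ≈ 342.8 minutes

r_p = 6371 + 227.5 = 6598.5 km = 6.5985×10⁶ m.
r_a = 6371 + 19480 = 25851 km = 2.5851×10⁷ m.
Semi-major axis a = (r_p + r_a)/2 = (6598.5 + 25851)/2 = 16225 km = 1.622×10⁷ m.
By Kepler's third law T = 2π√(a³/μ) = 2π × 3.273×10³ = 2.057×10⁴ s.
= 342.8 minutes.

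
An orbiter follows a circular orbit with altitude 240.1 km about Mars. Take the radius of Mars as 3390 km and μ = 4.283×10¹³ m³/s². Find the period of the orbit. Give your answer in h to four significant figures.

r = 3390 + 240.1 = 3630.1 km = 3.6301×10⁶ m.
Kepler's third law: T = 2π√(r³/μ) = 2π√((3.630×10⁶)³ / 4.283×10¹³).
r³/μ = 1.117×10⁶ s², so T = 2π × 1.057×10³ = 6.640×10³ s.
Converting: 6.640×10³ s ÷ 3600 = 1.845 h.

T ≈ 1.845 h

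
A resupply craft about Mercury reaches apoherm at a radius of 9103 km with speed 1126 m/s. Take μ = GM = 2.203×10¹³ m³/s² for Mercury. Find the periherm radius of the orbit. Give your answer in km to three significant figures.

periherm radius ≈ 3230 km

r_a = 9.103×10⁶ m.
Specific energy ε = v²/2 − μ/r = -1.786×10⁶ J/kg, so a = −μ/(2ε) = 6.167×10⁶ m.
The apsides satisfy r_p + r_a = 2a, so the periherm radius is 2a − r_a = 3.231×10⁶ m = 3230.8 km.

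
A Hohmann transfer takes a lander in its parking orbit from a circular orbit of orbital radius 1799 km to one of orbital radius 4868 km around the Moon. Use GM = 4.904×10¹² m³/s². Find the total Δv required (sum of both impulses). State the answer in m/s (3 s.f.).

r₁ = 1799 km = 1.799×10⁶ m.
r₂ = 4868 km = 4.868×10⁶ m.
Transfer ellipse a_t = (r₁ + r₂)/2 = 3.334×10⁶ m.
At r₁: circular v_c1 = √(μ/r₁) = 1651 m/s; transfer-perilune v_p = √[μ(2/r₁ − 1/a_t)] = 1995 m/s.
Δv₁ = v_p − v_c1 = 344.1 m/s.
At r₂: circular v_c2 = √(μ/r₂) = 1004 m/s; transfer-apolune v_a = √[μ(2/r₂ − 1/a_t)] = 737.3 m/s.
Δv₂ = v_c2 − v_a = 266.4 m/s.
Total Δv = Δv₁ + Δv₂ = 610.5 m/s.

Δv_total ≈ 610 m/s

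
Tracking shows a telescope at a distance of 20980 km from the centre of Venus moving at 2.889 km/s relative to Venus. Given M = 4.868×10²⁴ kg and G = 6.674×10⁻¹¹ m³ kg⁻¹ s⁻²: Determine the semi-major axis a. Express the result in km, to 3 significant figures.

a ≈ 14400 km

μ = GM = 6.674×10⁻¹¹ × 4.868×10²⁴ = 3.249×10¹⁴ m³/s².
r = 2.098×10⁷ m.
Vis-viva rearranged: 1/a = 2/r − v²/μ = 9.533×10⁻⁸ − 2.569×10⁻⁸ = 6.964×10⁻⁸ m⁻¹.
a = 1.436×10⁷ m = 14360 km.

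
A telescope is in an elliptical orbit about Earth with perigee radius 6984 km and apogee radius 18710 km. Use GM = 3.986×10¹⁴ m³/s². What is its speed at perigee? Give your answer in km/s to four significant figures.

v ≈ 9.117 km/s

Semi-major axis a = (r_p + r_a)/2 = 12847 km = 1.285×10⁷ m.
Vis-viva: v² = μ(2/r − 1/a) = 3.986×10¹⁴ × (2.864×10⁻⁷ − 7.784×10⁻⁸) = 8.312×10⁷ m²/s².
v = 9117 m/s = 9.117 km/s.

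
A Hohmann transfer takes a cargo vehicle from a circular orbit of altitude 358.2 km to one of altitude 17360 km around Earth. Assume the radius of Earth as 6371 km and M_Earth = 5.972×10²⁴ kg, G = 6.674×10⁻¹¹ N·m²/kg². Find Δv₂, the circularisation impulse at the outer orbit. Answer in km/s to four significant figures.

Δv ≈ 1.374 km/s

μ = GM = 6.674×10⁻¹¹ × 5.972×10²⁴ = 3.986×10¹⁴ m³/s².
r₁ = 6371 + 358.2 = 6729.2 km = 6.7292×10⁶ m.
r₂ = 6371 + 17360 = 23731 km = 2.3731×10⁷ m.
Transfer ellipse a_t = (r₁ + r₂)/2 = 1.523×10⁷ m.
At r₁: circular v_c1 = √(μ/r₁) = 7696 m/s; transfer-perigee v_p = √[μ(2/r₁ − 1/a_t)] = 9607 m/s.
At r₂: circular v_c2 = √(μ/r₂) = 4098 m/s; transfer-apogee v_a = √[μ(2/r₂ − 1/a_t)] = 2724 m/s.
Δv₂ = v_c2 − v_a = 1374 m/s.
= 1.374 km/s.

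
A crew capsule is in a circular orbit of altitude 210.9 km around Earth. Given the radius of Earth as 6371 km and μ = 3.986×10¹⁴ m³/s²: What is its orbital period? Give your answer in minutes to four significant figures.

T ≈ 88.57 minutes

r = 6371 + 210.9 = 6581.9 km = 6.5819×10⁶ m.
Kepler's third law: T = 2π√(r³/μ) = 2π√((6.582×10⁶)³ / 3.986×10¹⁴).
r³/μ = 7.153×10⁵ s², so T = 2π × 8.458×10² = 5.314×10³ s.
Converting: 5.314×10³ s ÷ 60.00 = 88.57 minutes.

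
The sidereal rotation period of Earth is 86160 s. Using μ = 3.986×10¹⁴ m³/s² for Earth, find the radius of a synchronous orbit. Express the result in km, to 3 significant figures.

r_sync ≈ 42200 km

A synchronous orbit has period T, so by Kepler's third law a = (μT²/4π²)^(1/3).
μT²/4π² = 3.986×10¹⁴ × (8.616×10⁴)² / 39.48 = 7.495×10²² m³.
a = 4.216×10⁷ m = 42163 km.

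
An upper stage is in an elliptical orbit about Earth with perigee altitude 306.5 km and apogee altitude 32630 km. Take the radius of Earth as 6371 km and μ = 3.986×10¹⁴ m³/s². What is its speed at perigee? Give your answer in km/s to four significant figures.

v ≈ 10.10 km/s

r_p = 6371 + 306.5 = 6677.5 km = 6.6775×10⁶ m.
r_a = 6371 + 32630 = 39001 km = 3.9001×10⁷ m.
Semi-major axis a = (r_p + r_a)/2 = 22839 km = 2.284×10⁷ m.
Vis-viva: v² = μ(2/r − 1/a) = 3.986×10¹⁴ × (2.995×10⁻⁷ − 4.378×10⁻⁸) = 1.019×10⁸ m²/s².
v = 10100 m/s = 10.10 km/s.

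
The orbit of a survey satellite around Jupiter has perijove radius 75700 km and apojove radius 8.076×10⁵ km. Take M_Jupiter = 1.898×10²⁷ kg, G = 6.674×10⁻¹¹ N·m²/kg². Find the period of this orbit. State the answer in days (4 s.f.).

μ = GM = 6.674×10⁻¹¹ × 1.898×10²⁷ = 1.267×10¹⁷ m³/s².
Semi-major axis a = (r_p + r_a)/2 = (75700 + 8.0760×10⁵)/2 = 4.4165×10⁵ km = 4.416×10⁸ m.
By Kepler's third law T = 2π√(a³/μ) = 2π × 2.608×10⁴ = 1.639×10⁵ s.
= 1.896 days.

T ≈ 1.896 days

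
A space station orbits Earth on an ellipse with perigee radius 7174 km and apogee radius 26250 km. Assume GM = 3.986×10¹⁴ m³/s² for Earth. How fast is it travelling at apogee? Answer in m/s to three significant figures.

Semi-major axis a = (r_p + r_a)/2 = 16712 km = 1.671×10⁷ m.
Vis-viva: v² = μ(2/r − 1/a) = 3.986×10¹⁴ × (7.619×10⁻⁸ − 5.984×10⁻⁸) = 6.518×10⁶ m²/s².
v = 2553 m/s.

v ≈ 2550 m/s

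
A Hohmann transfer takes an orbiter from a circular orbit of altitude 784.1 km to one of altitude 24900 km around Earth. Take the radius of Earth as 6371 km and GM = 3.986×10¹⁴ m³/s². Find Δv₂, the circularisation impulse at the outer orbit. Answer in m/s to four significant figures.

Δv ≈ 1391 m/s

r₁ = 6371 + 784.1 = 7155.1 km = 7.1551×10⁶ m.
r₂ = 6371 + 24900 = 31271 km = 3.1271×10⁷ m.
Transfer ellipse a_t = (r₁ + r₂)/2 = 1.921×10⁷ m.
At r₁: circular v_c1 = √(μ/r₁) = 7464 m/s; transfer-perigee v_p = √[μ(2/r₁ − 1/a_t)] = 9522 m/s.
At r₂: circular v_c2 = √(μ/r₂) = 3570 m/s; transfer-apogee v_a = √[μ(2/r₂ − 1/a_t)] = 2179 m/s.
Δv₂ = v_c2 − v_a = 1391 m/s.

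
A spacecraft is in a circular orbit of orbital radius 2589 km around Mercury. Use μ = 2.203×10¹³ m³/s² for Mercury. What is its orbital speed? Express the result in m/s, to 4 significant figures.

v ≈ 2917 m/s

r = 2589 km = 2.589×10⁶ m.
For a circular orbit v = √(μ/r) = √(2.203×10¹³ / 2.589×10⁶) = √(8.509×10⁶) = 2917 m/s.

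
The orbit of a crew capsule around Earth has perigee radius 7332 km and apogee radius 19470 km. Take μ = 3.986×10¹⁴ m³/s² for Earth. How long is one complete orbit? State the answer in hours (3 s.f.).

Semi-major axis a = (r_p + r_a)/2 = (7332.0 + 19470)/2 = 13401 km = 1.340×10⁷ m.
By Kepler's third law T = 2π√(a³/μ) = 2π × 2.457×10³ = 1.544×10⁴ s.
= 4.289 hours.

T ≈ 4.29 hours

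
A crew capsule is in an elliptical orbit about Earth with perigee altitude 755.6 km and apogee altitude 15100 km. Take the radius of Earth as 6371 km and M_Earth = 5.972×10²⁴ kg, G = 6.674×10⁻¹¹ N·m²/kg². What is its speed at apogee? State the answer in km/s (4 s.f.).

v ≈ 3.042 km/s

μ = GM = 6.674×10⁻¹¹ × 5.972×10²⁴ = 3.986×10¹⁴ m³/s².
r_p = 6371 + 755.6 = 7126.6 km = 7.1266×10⁶ m.
r_a = 6371 + 15100 = 21471 km = 2.1471×10⁷ m.
Semi-major axis a = (r_p + r_a)/2 = 14299 km = 1.430×10⁷ m.
Vis-viva: v² = μ(2/r − 1/a) = 3.986×10¹⁴ × (9.315×10⁻⁸ − 6.994×10⁻⁸) = 9.252×10⁶ m²/s².
v = 3042 m/s = 3.042 km/s.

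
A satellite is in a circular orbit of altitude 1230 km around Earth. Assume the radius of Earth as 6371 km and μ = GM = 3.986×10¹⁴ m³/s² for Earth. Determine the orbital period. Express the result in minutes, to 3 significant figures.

r = 6371 + 1230 = 7601.0 km = 7.6010×10⁶ m.
Kepler's third law: T = 2π√(r³/μ) = 2π√((7.601×10⁶)³ / 3.986×10¹⁴).
r³/μ = 1.102×10⁶ s², so T = 2π × 1.050×10³ = 6.595×10³ s.
Converting: 6.595×10³ s ÷ 60.00 = 109.9 minutes.

T ≈ 110 minutes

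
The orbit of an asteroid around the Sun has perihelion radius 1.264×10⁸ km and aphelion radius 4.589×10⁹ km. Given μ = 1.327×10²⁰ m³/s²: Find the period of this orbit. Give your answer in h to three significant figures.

Semi-major axis a = (r_p + r_a)/2 = (1.2640×10⁸ + 4.5890×10⁹)/2 = 2.3577×10⁹ km = 2.358×10¹² m.
By Kepler's third law T = 2π√(a³/μ) = 2π × 3.143×10⁸ = 1.975×10⁹ s.
= 5.485×10⁵ h.

T ≈ 548000 h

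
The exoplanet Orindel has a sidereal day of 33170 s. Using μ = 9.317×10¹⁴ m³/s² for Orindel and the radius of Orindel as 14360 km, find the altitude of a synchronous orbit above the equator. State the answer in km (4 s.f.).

h_sync ≈ 15250 km

A synchronous orbit has period T, so by Kepler's third law a = (μT²/4π²)^(1/3).
μT²/4π² = 9.317×10¹⁴ × (3.317×10⁴)² / 39.48 = 2.597×10²² m³.
a = 2.961×10⁷ m = 29612 km.
Altitude h = a − R = 29612 − 14360 = 15252 km.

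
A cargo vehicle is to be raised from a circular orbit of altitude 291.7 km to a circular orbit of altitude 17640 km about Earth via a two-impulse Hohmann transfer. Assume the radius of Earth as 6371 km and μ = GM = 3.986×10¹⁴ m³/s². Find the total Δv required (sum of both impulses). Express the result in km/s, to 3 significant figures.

r₁ = 6371 + 291.7 = 6662.7 km = 6.6627×10⁶ m.
r₂ = 6371 + 17640 = 24011 km = 2.4011×10⁷ m.
Transfer ellipse a_t = (r₁ + r₂)/2 = 1.534×10⁷ m.
At r₁: circular v_c1 = √(μ/r₁) = 7735 m/s; transfer-perigee v_p = √[μ(2/r₁ − 1/a_t)] = 9678 m/s.
Δv₁ = v_p − v_c1 = 1943 m/s.
At r₂: circular v_c2 = √(μ/r₂) = 4074 m/s; transfer-apogee v_a = √[μ(2/r₂ − 1/a_t)] = 2685 m/s.
Δv₂ = v_c2 − v_a = 1389 m/s.
Total Δv = Δv₁ + Δv₂ = 3332 m/s = 3.332 km/s.

Δv_total ≈ 3.33 km/s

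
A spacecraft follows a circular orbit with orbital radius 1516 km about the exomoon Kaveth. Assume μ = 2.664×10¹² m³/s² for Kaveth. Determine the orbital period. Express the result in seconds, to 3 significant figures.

r = 1516 km = 1.516×10⁶ m.
Kepler's third law: T = 2π√(r³/μ) = 2π√((1.516×10⁶)³ / 2.664×10¹²).
r³/μ = 1.308×10⁶ s², so T = 2π × 1.144×10³ = 7.186×10³ s.

T ≈ 7190 seconds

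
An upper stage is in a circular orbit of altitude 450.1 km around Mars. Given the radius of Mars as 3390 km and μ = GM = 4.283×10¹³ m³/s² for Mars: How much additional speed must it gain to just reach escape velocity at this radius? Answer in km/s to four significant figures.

r = 3390 + 450.1 = 3840.1 km = 3.8401×10⁶ m.
Circular speed v_c = √(μ/r) = 3340 m/s.
Escape speed v_esc = √(2μ/r) = √2 × v_c = 4723 m/s.
Δv = v_esc − v_c = 1383 m/s = 1.383 km/s.

Δv ≈ 1.383 km/s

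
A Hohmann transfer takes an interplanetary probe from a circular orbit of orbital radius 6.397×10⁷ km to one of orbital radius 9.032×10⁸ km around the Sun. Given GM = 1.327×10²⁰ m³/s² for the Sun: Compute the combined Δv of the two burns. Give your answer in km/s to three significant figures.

r₁ = 6.397×10⁷ km = 6.397×10¹⁰ m.
r₂ = 9.032×10⁸ km = 9.032×10¹¹ m.
Transfer ellipse a_t = (r₁ + r₂)/2 = 4.836×10¹¹ m.
At r₁: circular v_c1 = √(μ/r₁) = 45550 m/s; transfer-perihelion v_p = √[μ(2/r₁ − 1/a_t)] = 62240 m/s.
Δv₁ = v_p − v_c1 = 16700 m/s.
At r₂: circular v_c2 = √(μ/r₂) = 12120 m/s; transfer-aphelion v_a = √[μ(2/r₂ − 1/a_t)] = 4409 m/s.
Δv₂ = v_c2 − v_a = 7713 m/s.
Total Δv = Δv₁ + Δv₂ = 24410 m/s = 24.41 km/s.

Δv_total ≈ 24.4 km/s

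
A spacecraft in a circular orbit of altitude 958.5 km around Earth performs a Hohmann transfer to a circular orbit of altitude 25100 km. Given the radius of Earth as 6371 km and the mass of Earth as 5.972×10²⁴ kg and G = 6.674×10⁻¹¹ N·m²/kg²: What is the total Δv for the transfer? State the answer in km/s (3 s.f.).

Δv_total ≈ 3.39 km/s

μ = GM = 6.674×10⁻¹¹ × 5.972×10²⁴ = 3.986×10¹⁴ m³/s².
r₁ = 6371 + 958.5 = 7329.5 km = 7.3295×10⁶ m.
r₂ = 6371 + 25100 = 31471 km = 3.1471×10⁷ m.
Transfer ellipse a_t = (r₁ + r₂)/2 = 1.940×10⁷ m.
At r₁: circular v_c1 = √(μ/r₁) = 7374 m/s; transfer-perigee v_p = √[μ(2/r₁ − 1/a_t)] = 9392 m/s.
Δv₁ = v_p − v_c1 = 2018 m/s.
At r₂: circular v_c2 = √(μ/r₂) = 3559 m/s; transfer-apogee v_a = √[μ(2/r₂ − 1/a_t)] = 2187 m/s.
Δv₂ = v_c2 − v_a = 1371 m/s.
Total Δv = Δv₁ + Δv₂ = 3389 m/s = 3.389 km/s.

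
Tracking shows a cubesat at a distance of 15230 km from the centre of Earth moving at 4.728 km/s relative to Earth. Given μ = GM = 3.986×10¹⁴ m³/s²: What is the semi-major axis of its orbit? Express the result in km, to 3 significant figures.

a ≈ 13300 km

r = 1.523×10⁷ m.
Specific orbital energy ε = v²/2 − μ/r = (4728)²/2 − 3.986×10¹⁴/1.523×10⁷ = -1.500×10⁷ J/kg.
Since ε = −μ/(2a), a = −μ/(2ε) = 1.329×10⁷ m = 13291 km.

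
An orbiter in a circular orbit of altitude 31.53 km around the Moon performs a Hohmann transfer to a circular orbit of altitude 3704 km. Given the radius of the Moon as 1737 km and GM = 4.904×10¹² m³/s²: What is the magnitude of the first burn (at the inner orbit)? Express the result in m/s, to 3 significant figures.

Δv ≈ 381 m/s

r₁ = 1737 + 31.53 = 1768.5 km = 1.7685×10⁶ m.
r₂ = 1737 + 3704 = 5441.0 km = 5.4410×10⁶ m.
Transfer ellipse a_t = (r₁ + r₂)/2 = 3.605×10⁶ m.
At r₁: circular v_c1 = √(μ/r₁) = 1665 m/s; transfer-perilune v_p = √[μ(2/r₁ − 1/a_t)] = 2046 m/s.
Δv₁ = v_p − v_c1 = 380.6 m/s.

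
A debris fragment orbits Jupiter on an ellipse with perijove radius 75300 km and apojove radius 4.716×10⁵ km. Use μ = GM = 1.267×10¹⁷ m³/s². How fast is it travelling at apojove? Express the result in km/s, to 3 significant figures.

Semi-major axis a = (r_p + r_a)/2 = 2.7345×10⁵ km = 2.734×10⁸ m.
Vis-viva: v² = μ(2/r − 1/a) = 1.267×10¹⁷ × (4.241×10⁻⁹ − 3.657×10⁻⁹) = 7.398×10⁷ m²/s².
v = 8601 m/s = 8.601 km/s.

v ≈ 8.60 km/s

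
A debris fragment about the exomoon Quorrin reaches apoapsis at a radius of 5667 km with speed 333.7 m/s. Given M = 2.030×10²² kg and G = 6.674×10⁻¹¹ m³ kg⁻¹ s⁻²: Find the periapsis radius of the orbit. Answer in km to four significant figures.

μ = GM = 6.674×10⁻¹¹ × 2.030×10²² = 1.355×10¹² m³/s².
r_a = 5.667×10⁶ m.
Specific energy ε = v²/2 − μ/r = -1.834×10⁵ J/kg, so a = −μ/(2ε) = 3.694×10⁶ m.
The apsides satisfy r_p + r_a = 2a, so the periapsis radius is 2a − r_a = 1.720×10⁶ m = 1720.5 km.

periapsis radius ≈ 1720 km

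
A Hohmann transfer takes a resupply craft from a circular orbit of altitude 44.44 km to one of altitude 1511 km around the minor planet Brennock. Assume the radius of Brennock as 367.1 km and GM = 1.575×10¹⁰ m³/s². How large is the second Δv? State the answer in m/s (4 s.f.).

Δv ≈ 36.67 m/s

r₁ = 367.1 + 44.44 = 411.54 km = 4.1154×10⁵ m.
r₂ = 367.1 + 1511 = 1878.1 km = 1.8781×10⁶ m.
Transfer ellipse a_t = (r₁ + r₂)/2 = 1.145×10⁶ m.
At r₁: circular v_c1 = √(μ/r₁) = 195.6 m/s; transfer-periapsis v_p = √[μ(2/r₁ − 1/a_t)] = 250.6 m/s.
At r₂: circular v_c2 = √(μ/r₂) = 91.58 m/s; transfer-apoapsis v_a = √[μ(2/r₂ − 1/a_t)] = 54.91 m/s.
Δv₂ = v_c2 − v_a = 36.67 m/s.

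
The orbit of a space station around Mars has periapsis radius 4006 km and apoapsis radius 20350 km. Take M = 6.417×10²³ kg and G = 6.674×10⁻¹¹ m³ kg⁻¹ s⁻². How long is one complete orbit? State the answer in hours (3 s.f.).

T ≈ 11.3 hours

μ = GM = 6.674×10⁻¹¹ × 6.417×10²³ = 4.283×10¹³ m³/s².
Semi-major axis a = (r_p + r_a)/2 = (4006.0 + 20350)/2 = 12178 km = 1.218×10⁷ m.
By Kepler's third law T = 2π√(a³/μ) = 2π × 6.494×10³ = 4.080×10⁴ s.
= 11.33 hours.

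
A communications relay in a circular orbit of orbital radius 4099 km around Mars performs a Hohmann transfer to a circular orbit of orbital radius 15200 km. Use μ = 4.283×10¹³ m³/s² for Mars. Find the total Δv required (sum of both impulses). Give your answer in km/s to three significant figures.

Δv_total ≈ 1.41 km/s

r₁ = 4099 km = 4.099×10⁶ m.
r₂ = 15200 km = 1.520×10⁷ m.
Transfer ellipse a_t = (r₁ + r₂)/2 = 9.650×10⁶ m.
At r₁: circular v_c1 = √(μ/r₁) = 3232 m/s; transfer-periapsis v_p = √[μ(2/r₁ − 1/a_t)] = 4057 m/s.
Δv₁ = v_p − v_c1 = 824.5 m/s.
At r₂: circular v_c2 = √(μ/r₂) = 1679 m/s; transfer-apoapsis v_a = √[μ(2/r₂ − 1/a_t)] = 1094 m/s.
Δv₂ = v_c2 − v_a = 584.6 m/s.
Total Δv = Δv₁ + Δv₂ = 1409 m/s = 1.409 km/s.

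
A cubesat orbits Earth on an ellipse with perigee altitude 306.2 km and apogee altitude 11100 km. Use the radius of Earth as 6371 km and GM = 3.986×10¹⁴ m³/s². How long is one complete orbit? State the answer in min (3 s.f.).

r_p = 6371 + 306.2 = 6677.2 km = 6.6772×10⁶ m.
r_a = 6371 + 11100 = 17471 km = 1.7471×10⁷ m.
Semi-major axis a = (r_p + r_a)/2 = (6677.2 + 17471)/2 = 12074 km = 1.207×10⁷ m.
By Kepler's third law T = 2π√(a³/μ) = 2π × 2.101×10³ = 1.320×10⁴ s.
= 220.1 min.

T ≈ 220 min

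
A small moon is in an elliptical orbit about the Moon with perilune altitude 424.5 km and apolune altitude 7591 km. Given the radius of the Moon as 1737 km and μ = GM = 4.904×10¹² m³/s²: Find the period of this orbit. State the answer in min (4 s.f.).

T ≈ 651.1 min

r_p = 1737 + 424.5 = 2161.5 km = 2.1615×10⁶ m.
r_a = 1737 + 7591 = 9328.0 km = 9.3280×10⁶ m.
Semi-major axis a = (r_p + r_a)/2 = (2161.5 + 9328.0)/2 = 5744.8 km = 5.745×10⁶ m.
By Kepler's third law T = 2π√(a³/μ) = 2π × 6.218×10³ = 3.907×10⁴ s.
= 651.1 min.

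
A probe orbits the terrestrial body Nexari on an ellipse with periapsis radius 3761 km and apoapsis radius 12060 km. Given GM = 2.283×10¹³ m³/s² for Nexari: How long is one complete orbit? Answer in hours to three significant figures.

T ≈ 8.13 hours

Semi-major axis a = (r_p + r_a)/2 = (3761.0 + 12060)/2 = 7910.5 km = 7.910×10⁶ m.
By Kepler's third law T = 2π√(a³/μ) = 2π × 4.656×10³ = 2.926×10⁴ s.
= 8.127 hours.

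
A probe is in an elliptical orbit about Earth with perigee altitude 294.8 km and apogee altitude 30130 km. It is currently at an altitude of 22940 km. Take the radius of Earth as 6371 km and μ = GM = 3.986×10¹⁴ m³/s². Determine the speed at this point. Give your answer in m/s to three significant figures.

v ≈ 2950 m/s

r_p = 6371 + 294.8 = 6665.8 km = 6.6658×10⁶ m.
r_a = 6371 + 30130 = 36501 km = 3.6501×10⁷ m.
r = 6371 + 22940 = 29311 km = 2.931×10⁷ m.
Semi-major axis a = (r_p + r_a)/2 = 21583 km = 2.158×10⁷ m.
Vis-viva: v² = μ(2/r − 1/a) = 3.986×10¹⁴ × (6.823×10⁻⁸ − 4.633×10⁻⁸) = 8.730×10⁶ m²/s².
v = 2955 m/s.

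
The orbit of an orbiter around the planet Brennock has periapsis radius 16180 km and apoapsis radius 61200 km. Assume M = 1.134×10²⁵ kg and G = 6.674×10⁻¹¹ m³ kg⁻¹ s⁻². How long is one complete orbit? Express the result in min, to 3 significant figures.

T ≈ 916 min

μ = GM = 6.674×10⁻¹¹ × 1.134×10²⁵ = 7.568×10¹⁴ m³/s².
Semi-major axis a = (r_p + r_a)/2 = (16180 + 61200)/2 = 38690 km = 3.869×10⁷ m.
By Kepler's third law T = 2π√(a³/μ) = 2π × 8.748×10³ = 5.496×10⁴ s.
= 916.1 min.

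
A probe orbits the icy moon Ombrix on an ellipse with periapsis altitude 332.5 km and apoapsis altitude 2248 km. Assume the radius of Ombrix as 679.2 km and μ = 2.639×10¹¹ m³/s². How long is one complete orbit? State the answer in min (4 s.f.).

T ≈ 563.4 min

r_p = 679.2 + 332.5 = 1011.7 km = 1.0117×10⁶ m.
r_a = 679.2 + 2248 = 2927.2 km = 2.9272×10⁶ m.
Semi-major axis a = (r_p + r_a)/2 = (1011.7 + 2927.2)/2 = 1969.4 km = 1.969×10⁶ m.
By Kepler's third law T = 2π√(a³/μ) = 2π × 5.380×10³ = 3.380×10⁴ s.
= 563.4 min.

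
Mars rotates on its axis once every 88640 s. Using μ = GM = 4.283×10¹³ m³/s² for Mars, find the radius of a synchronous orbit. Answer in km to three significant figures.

r_sync ≈ 20400 km

A synchronous orbit has period T, so by Kepler's third law a = (μT²/4π²)^(1/3).
μT²/4π² = 4.283×10¹³ × (8.864×10⁴)² / 39.48 = 8.524×10²¹ m³.
a = 2.043×10⁷ m = 20428 km.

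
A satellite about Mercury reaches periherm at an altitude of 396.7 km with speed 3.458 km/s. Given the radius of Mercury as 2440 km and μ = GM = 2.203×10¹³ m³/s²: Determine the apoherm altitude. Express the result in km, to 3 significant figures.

apoherm altitude ≈ 7050 km

r_p = 2440 + 396.7 = 2836.7 km = 2.837×10⁶ m.
Specific energy ε = v²/2 − μ/r = -1.787×10⁶ J/kg, so a = −μ/(2ε) = 6.163×10⁶ m.
The apsides satisfy r_p + r_a = 2a, so the apoherm radius is 2a − r_p = 9.490×10⁶ m = 9490.0 km.
Apoherm altitude = 9490.0 − 2440 = 7050.0 km.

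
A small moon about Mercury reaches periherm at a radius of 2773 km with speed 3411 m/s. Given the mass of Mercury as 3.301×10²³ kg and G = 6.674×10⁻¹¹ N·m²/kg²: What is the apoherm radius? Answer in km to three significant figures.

μ = GM = 6.674×10⁻¹¹ × 3.301×10²³ = 2.203×10¹³ m³/s².
r_p = 2.773×10⁶ m.
Specific energy ε = v²/2 − μ/r = -2.127×10⁶ J/kg, so a = −μ/(2ε) = 5.178×10⁶ m.
The apsides satisfy r_p + r_a = 2a, so the apoherm radius is 2a − r_p = 7.583×10⁶ m = 7583.2 km.

apoherm radius ≈ 7580 km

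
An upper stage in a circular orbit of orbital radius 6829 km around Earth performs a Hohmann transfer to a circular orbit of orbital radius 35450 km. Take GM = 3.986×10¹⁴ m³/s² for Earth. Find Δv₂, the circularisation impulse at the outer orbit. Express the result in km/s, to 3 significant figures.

Δv ≈ 1.45 km/s

r₁ = 6829 km = 6.829×10⁶ m.
r₂ = 35450 km = 3.545×10⁷ m.
Transfer ellipse a_t = (r₁ + r₂)/2 = 2.114×10⁷ m.
At r₁: circular v_c1 = √(μ/r₁) = 7640 m/s; transfer-perigee v_p = √[μ(2/r₁ − 1/a_t)] = 9894 m/s.
At r₂: circular v_c2 = √(μ/r₂) = 3353 m/s; transfer-apogee v_a = √[μ(2/r₂ − 1/a_t)] = 1906 m/s.
Δv₂ = v_c2 − v_a = 1447 m/s.
= 1.447 km/s.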